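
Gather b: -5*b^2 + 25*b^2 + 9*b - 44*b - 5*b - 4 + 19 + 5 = 20*b^2 - 40*b + 20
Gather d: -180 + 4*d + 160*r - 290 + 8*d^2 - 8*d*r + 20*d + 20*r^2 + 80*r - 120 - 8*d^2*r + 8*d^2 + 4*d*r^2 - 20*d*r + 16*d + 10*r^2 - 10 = d^2*(16 - 8*r) + d*(4*r^2 - 28*r + 40) + 30*r^2 + 240*r - 600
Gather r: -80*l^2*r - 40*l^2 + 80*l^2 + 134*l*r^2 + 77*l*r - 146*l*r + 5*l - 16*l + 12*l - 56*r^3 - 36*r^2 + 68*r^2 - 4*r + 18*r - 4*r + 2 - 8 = 40*l^2 + l - 56*r^3 + r^2*(134*l + 32) + r*(-80*l^2 - 69*l + 10) - 6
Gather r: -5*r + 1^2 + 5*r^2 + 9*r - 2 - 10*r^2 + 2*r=-5*r^2 + 6*r - 1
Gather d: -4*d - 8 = -4*d - 8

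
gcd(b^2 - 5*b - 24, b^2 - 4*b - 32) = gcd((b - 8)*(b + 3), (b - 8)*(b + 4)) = b - 8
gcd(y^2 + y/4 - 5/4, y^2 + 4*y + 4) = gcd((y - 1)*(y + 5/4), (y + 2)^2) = 1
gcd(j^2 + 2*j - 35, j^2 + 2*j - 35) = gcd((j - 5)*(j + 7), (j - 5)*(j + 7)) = j^2 + 2*j - 35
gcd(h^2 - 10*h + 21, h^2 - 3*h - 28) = h - 7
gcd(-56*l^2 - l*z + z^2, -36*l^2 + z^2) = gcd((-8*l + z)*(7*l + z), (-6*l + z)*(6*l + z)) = 1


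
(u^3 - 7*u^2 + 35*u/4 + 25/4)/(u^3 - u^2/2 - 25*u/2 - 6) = (u^2 - 15*u/2 + 25/2)/(u^2 - u - 12)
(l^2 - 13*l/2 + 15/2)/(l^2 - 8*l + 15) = (l - 3/2)/(l - 3)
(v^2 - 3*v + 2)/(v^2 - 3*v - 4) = (-v^2 + 3*v - 2)/(-v^2 + 3*v + 4)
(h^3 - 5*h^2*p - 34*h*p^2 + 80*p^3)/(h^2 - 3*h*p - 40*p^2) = h - 2*p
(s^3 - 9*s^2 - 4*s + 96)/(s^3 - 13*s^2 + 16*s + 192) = (s - 4)/(s - 8)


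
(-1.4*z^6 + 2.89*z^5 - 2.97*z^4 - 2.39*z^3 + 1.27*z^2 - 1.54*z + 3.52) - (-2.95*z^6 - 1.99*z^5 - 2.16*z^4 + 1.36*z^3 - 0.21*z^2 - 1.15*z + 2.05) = 1.55*z^6 + 4.88*z^5 - 0.81*z^4 - 3.75*z^3 + 1.48*z^2 - 0.39*z + 1.47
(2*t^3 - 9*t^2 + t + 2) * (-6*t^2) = -12*t^5 + 54*t^4 - 6*t^3 - 12*t^2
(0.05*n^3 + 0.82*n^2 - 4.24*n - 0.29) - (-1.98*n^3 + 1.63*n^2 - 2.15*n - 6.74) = 2.03*n^3 - 0.81*n^2 - 2.09*n + 6.45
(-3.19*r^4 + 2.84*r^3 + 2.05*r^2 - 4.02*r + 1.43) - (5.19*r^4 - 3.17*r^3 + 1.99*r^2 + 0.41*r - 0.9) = -8.38*r^4 + 6.01*r^3 + 0.0599999999999998*r^2 - 4.43*r + 2.33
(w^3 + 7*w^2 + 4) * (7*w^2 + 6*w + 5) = 7*w^5 + 55*w^4 + 47*w^3 + 63*w^2 + 24*w + 20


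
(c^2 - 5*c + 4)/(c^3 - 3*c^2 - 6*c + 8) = 1/(c + 2)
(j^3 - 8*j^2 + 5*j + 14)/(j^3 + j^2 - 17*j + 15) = (j^3 - 8*j^2 + 5*j + 14)/(j^3 + j^2 - 17*j + 15)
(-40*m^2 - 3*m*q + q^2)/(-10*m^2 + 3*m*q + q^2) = (-8*m + q)/(-2*m + q)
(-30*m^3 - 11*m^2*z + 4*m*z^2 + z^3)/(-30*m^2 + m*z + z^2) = (-30*m^3 - 11*m^2*z + 4*m*z^2 + z^3)/(-30*m^2 + m*z + z^2)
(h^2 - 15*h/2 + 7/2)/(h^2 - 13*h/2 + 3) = (h - 7)/(h - 6)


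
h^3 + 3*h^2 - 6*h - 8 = (h - 2)*(h + 1)*(h + 4)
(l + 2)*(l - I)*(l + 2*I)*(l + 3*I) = l^4 + 2*l^3 + 4*I*l^3 - l^2 + 8*I*l^2 - 2*l + 6*I*l + 12*I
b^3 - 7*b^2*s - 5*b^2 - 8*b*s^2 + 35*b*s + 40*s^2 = (b - 5)*(b - 8*s)*(b + s)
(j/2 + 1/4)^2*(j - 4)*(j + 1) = j^4/4 - j^3/2 - 27*j^2/16 - 19*j/16 - 1/4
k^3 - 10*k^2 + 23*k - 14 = (k - 7)*(k - 2)*(k - 1)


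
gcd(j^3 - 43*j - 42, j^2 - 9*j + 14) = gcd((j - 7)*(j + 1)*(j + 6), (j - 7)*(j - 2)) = j - 7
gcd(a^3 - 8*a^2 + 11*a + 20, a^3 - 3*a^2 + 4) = a + 1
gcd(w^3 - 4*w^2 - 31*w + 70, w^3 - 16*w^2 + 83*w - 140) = w - 7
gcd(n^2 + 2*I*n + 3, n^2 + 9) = n + 3*I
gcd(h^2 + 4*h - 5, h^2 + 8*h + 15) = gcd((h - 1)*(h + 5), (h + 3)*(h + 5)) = h + 5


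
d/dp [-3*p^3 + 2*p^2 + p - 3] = -9*p^2 + 4*p + 1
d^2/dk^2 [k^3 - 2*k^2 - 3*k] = 6*k - 4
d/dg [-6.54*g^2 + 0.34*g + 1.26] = 0.34 - 13.08*g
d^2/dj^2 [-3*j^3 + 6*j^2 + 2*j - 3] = 12 - 18*j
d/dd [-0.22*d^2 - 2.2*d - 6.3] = -0.44*d - 2.2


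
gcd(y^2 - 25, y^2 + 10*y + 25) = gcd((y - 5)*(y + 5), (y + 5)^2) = y + 5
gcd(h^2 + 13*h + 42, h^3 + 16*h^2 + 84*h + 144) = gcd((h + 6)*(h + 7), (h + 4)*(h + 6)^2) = h + 6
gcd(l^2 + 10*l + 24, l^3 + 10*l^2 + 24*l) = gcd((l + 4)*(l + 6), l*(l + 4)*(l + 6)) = l^2 + 10*l + 24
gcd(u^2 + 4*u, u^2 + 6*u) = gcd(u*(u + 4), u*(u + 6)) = u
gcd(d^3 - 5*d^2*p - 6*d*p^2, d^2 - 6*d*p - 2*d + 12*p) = -d + 6*p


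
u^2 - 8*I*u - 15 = (u - 5*I)*(u - 3*I)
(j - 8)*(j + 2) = j^2 - 6*j - 16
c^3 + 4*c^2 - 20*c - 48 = (c - 4)*(c + 2)*(c + 6)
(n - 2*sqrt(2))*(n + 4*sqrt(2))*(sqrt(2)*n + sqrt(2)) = sqrt(2)*n^3 + sqrt(2)*n^2 + 4*n^2 - 16*sqrt(2)*n + 4*n - 16*sqrt(2)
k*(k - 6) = k^2 - 6*k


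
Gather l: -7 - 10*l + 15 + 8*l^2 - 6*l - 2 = 8*l^2 - 16*l + 6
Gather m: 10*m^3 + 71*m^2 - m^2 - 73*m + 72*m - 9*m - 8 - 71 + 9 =10*m^3 + 70*m^2 - 10*m - 70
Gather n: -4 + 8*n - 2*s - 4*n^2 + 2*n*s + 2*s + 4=-4*n^2 + n*(2*s + 8)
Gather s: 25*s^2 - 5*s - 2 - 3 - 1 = 25*s^2 - 5*s - 6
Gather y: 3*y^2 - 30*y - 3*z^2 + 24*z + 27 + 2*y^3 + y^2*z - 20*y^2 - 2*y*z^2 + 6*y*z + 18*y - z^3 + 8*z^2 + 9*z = 2*y^3 + y^2*(z - 17) + y*(-2*z^2 + 6*z - 12) - z^3 + 5*z^2 + 33*z + 27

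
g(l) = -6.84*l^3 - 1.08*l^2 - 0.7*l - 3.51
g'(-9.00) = -1643.38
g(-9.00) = 4901.67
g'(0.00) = -0.70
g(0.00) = -3.51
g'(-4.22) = -357.01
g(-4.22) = 494.25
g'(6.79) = -961.42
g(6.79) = -2199.30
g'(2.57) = -141.78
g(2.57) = -128.55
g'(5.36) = -601.81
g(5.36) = -1091.59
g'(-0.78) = -11.50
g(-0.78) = -0.38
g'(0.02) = -0.75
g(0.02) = -3.52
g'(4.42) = -411.13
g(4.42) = -618.34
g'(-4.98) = -498.85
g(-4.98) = 817.97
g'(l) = -20.52*l^2 - 2.16*l - 0.7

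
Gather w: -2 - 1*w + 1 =-w - 1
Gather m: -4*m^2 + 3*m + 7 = -4*m^2 + 3*m + 7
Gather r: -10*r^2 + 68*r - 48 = -10*r^2 + 68*r - 48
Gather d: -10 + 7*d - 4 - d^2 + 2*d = -d^2 + 9*d - 14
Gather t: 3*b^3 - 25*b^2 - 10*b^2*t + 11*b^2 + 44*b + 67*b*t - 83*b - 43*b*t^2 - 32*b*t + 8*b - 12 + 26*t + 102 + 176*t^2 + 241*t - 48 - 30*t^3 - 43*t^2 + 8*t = 3*b^3 - 14*b^2 - 31*b - 30*t^3 + t^2*(133 - 43*b) + t*(-10*b^2 + 35*b + 275) + 42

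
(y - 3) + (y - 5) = 2*y - 8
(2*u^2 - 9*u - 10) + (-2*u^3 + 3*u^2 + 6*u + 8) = -2*u^3 + 5*u^2 - 3*u - 2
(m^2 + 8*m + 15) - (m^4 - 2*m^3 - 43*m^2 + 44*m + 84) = -m^4 + 2*m^3 + 44*m^2 - 36*m - 69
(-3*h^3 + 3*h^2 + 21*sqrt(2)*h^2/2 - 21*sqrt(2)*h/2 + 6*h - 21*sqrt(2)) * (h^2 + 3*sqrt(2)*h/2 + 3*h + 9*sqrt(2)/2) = -3*h^5 - 6*h^4 + 6*sqrt(2)*h^4 + 12*sqrt(2)*h^3 + 93*h^3/2 - 30*sqrt(2)*h^2 + 81*h^2 - 315*h/2 - 36*sqrt(2)*h - 189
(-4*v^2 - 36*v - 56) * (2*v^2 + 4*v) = -8*v^4 - 88*v^3 - 256*v^2 - 224*v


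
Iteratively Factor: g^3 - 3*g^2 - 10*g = (g)*(g^2 - 3*g - 10) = g*(g + 2)*(g - 5)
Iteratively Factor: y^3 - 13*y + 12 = (y - 3)*(y^2 + 3*y - 4) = (y - 3)*(y - 1)*(y + 4)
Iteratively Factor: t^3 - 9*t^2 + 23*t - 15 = (t - 5)*(t^2 - 4*t + 3) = (t - 5)*(t - 3)*(t - 1)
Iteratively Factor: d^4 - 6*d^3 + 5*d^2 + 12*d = (d)*(d^3 - 6*d^2 + 5*d + 12) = d*(d - 3)*(d^2 - 3*d - 4) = d*(d - 3)*(d + 1)*(d - 4)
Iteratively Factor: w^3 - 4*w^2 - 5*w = (w + 1)*(w^2 - 5*w) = (w - 5)*(w + 1)*(w)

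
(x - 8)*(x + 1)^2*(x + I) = x^4 - 6*x^3 + I*x^3 - 15*x^2 - 6*I*x^2 - 8*x - 15*I*x - 8*I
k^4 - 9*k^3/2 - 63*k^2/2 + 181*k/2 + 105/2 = (k - 7)*(k - 3)*(k + 1/2)*(k + 5)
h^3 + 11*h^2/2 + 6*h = h*(h + 3/2)*(h + 4)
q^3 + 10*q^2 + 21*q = q*(q + 3)*(q + 7)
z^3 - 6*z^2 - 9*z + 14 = (z - 7)*(z - 1)*(z + 2)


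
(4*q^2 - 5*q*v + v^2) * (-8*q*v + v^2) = -32*q^3*v + 44*q^2*v^2 - 13*q*v^3 + v^4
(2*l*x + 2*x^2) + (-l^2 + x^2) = -l^2 + 2*l*x + 3*x^2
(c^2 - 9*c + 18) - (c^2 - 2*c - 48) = 66 - 7*c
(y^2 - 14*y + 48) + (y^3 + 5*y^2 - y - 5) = y^3 + 6*y^2 - 15*y + 43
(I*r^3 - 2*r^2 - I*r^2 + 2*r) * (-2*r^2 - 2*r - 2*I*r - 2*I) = -2*I*r^5 + 6*r^4 + 6*I*r^3 - 6*r^2 - 4*I*r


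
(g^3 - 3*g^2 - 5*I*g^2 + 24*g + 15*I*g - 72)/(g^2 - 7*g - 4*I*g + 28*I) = (g^3 - g^2*(3 + 5*I) + 3*g*(8 + 5*I) - 72)/(g^2 - g*(7 + 4*I) + 28*I)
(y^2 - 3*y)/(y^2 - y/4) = 4*(y - 3)/(4*y - 1)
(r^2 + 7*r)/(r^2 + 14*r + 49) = r/(r + 7)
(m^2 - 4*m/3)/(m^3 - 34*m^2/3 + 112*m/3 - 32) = m/(m^2 - 10*m + 24)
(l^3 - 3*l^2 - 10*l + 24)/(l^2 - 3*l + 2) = (l^2 - l - 12)/(l - 1)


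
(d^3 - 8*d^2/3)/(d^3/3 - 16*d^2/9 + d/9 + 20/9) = d^2*(9*d - 24)/(3*d^3 - 16*d^2 + d + 20)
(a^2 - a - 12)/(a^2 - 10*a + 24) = (a + 3)/(a - 6)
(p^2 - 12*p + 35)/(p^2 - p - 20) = (p - 7)/(p + 4)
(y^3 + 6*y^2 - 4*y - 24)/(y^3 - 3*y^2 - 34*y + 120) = (y^2 - 4)/(y^2 - 9*y + 20)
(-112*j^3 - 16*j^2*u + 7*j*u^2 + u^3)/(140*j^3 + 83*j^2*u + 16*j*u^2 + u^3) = (-4*j + u)/(5*j + u)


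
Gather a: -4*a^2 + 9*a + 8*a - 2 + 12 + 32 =-4*a^2 + 17*a + 42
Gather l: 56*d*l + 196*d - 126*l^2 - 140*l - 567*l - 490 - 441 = 196*d - 126*l^2 + l*(56*d - 707) - 931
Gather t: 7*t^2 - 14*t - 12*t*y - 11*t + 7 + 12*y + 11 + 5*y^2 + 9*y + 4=7*t^2 + t*(-12*y - 25) + 5*y^2 + 21*y + 22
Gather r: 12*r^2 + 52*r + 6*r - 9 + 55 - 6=12*r^2 + 58*r + 40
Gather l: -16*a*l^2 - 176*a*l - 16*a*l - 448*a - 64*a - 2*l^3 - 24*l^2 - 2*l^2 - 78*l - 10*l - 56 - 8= -512*a - 2*l^3 + l^2*(-16*a - 26) + l*(-192*a - 88) - 64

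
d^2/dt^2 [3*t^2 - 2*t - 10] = 6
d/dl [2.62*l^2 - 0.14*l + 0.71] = 5.24*l - 0.14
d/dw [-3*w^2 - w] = -6*w - 1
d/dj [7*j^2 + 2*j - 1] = 14*j + 2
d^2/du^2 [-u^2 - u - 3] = -2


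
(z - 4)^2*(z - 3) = z^3 - 11*z^2 + 40*z - 48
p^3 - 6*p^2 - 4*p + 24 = (p - 6)*(p - 2)*(p + 2)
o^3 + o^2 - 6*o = o*(o - 2)*(o + 3)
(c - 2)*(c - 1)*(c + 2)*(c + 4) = c^4 + 3*c^3 - 8*c^2 - 12*c + 16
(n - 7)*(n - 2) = n^2 - 9*n + 14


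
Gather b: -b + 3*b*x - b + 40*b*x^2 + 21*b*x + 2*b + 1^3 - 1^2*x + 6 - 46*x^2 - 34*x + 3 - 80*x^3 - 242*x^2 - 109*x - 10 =b*(40*x^2 + 24*x) - 80*x^3 - 288*x^2 - 144*x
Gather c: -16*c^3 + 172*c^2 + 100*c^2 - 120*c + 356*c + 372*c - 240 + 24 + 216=-16*c^3 + 272*c^2 + 608*c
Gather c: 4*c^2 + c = 4*c^2 + c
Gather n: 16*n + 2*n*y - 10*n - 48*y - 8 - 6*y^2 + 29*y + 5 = n*(2*y + 6) - 6*y^2 - 19*y - 3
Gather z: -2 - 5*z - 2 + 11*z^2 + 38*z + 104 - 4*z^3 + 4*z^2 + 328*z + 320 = -4*z^3 + 15*z^2 + 361*z + 420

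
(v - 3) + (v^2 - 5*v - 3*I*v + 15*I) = v^2 - 4*v - 3*I*v - 3 + 15*I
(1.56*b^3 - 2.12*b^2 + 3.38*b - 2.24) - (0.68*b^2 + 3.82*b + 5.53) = 1.56*b^3 - 2.8*b^2 - 0.44*b - 7.77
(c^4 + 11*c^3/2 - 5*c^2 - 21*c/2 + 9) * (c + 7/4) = c^5 + 29*c^4/4 + 37*c^3/8 - 77*c^2/4 - 75*c/8 + 63/4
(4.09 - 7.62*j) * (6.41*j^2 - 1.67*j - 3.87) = -48.8442*j^3 + 38.9423*j^2 + 22.6591*j - 15.8283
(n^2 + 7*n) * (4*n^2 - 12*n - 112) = 4*n^4 + 16*n^3 - 196*n^2 - 784*n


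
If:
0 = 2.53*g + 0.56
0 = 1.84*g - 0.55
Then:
No Solution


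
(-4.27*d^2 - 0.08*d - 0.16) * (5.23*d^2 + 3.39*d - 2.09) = -22.3321*d^4 - 14.8937*d^3 + 7.8163*d^2 - 0.3752*d + 0.3344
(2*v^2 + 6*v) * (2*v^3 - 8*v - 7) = 4*v^5 + 12*v^4 - 16*v^3 - 62*v^2 - 42*v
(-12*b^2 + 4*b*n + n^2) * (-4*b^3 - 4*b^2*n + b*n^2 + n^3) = 48*b^5 + 32*b^4*n - 32*b^3*n^2 - 12*b^2*n^3 + 5*b*n^4 + n^5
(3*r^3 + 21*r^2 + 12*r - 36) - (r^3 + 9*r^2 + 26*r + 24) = 2*r^3 + 12*r^2 - 14*r - 60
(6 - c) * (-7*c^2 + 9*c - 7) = 7*c^3 - 51*c^2 + 61*c - 42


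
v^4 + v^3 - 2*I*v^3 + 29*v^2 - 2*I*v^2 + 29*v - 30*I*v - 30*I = (v + 1)*(v - 6*I)*(v - I)*(v + 5*I)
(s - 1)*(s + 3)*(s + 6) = s^3 + 8*s^2 + 9*s - 18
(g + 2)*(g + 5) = g^2 + 7*g + 10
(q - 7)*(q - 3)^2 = q^3 - 13*q^2 + 51*q - 63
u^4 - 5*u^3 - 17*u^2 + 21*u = u*(u - 7)*(u - 1)*(u + 3)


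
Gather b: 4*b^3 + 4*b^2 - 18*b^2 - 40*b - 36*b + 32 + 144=4*b^3 - 14*b^2 - 76*b + 176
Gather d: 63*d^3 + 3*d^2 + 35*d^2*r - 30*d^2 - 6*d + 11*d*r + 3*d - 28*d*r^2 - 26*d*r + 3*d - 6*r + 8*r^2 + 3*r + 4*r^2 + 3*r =63*d^3 + d^2*(35*r - 27) + d*(-28*r^2 - 15*r) + 12*r^2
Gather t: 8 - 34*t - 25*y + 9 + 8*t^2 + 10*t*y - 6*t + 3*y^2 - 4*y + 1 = 8*t^2 + t*(10*y - 40) + 3*y^2 - 29*y + 18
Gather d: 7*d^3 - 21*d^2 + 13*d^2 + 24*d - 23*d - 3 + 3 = 7*d^3 - 8*d^2 + d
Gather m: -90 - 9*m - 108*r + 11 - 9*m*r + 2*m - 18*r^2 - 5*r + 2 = m*(-9*r - 7) - 18*r^2 - 113*r - 77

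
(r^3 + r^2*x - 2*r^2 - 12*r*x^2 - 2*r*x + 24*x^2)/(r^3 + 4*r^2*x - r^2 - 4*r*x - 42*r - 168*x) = (r^2 - 3*r*x - 2*r + 6*x)/(r^2 - r - 42)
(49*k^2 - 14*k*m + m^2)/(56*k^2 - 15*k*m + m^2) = (7*k - m)/(8*k - m)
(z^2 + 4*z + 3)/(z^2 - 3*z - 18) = (z + 1)/(z - 6)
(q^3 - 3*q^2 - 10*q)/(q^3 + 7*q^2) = (q^2 - 3*q - 10)/(q*(q + 7))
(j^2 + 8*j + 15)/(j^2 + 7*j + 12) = (j + 5)/(j + 4)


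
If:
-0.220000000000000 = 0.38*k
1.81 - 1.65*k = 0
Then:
No Solution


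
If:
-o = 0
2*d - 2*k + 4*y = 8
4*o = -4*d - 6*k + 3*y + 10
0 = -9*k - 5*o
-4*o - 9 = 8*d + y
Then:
No Solution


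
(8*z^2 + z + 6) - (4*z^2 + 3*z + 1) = 4*z^2 - 2*z + 5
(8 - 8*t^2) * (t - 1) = -8*t^3 + 8*t^2 + 8*t - 8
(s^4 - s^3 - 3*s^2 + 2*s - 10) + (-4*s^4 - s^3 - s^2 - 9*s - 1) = -3*s^4 - 2*s^3 - 4*s^2 - 7*s - 11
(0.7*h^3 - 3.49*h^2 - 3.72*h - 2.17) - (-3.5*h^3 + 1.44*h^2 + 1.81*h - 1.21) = 4.2*h^3 - 4.93*h^2 - 5.53*h - 0.96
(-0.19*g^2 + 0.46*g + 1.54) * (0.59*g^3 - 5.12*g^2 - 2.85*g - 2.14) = -0.1121*g^5 + 1.2442*g^4 - 0.9051*g^3 - 8.7892*g^2 - 5.3734*g - 3.2956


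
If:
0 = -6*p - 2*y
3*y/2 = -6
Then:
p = 4/3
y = -4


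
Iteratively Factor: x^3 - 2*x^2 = (x)*(x^2 - 2*x) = x*(x - 2)*(x)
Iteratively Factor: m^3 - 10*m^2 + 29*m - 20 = (m - 5)*(m^2 - 5*m + 4) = (m - 5)*(m - 1)*(m - 4)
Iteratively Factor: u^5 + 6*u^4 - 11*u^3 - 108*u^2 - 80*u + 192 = (u + 4)*(u^4 + 2*u^3 - 19*u^2 - 32*u + 48) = (u - 4)*(u + 4)*(u^3 + 6*u^2 + 5*u - 12) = (u - 4)*(u + 4)^2*(u^2 + 2*u - 3) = (u - 4)*(u - 1)*(u + 4)^2*(u + 3)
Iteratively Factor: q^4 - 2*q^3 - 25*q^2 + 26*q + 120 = (q - 3)*(q^3 + q^2 - 22*q - 40) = (q - 3)*(q + 2)*(q^2 - q - 20) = (q - 3)*(q + 2)*(q + 4)*(q - 5)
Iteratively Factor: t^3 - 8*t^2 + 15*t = (t - 3)*(t^2 - 5*t) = (t - 5)*(t - 3)*(t)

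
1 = 1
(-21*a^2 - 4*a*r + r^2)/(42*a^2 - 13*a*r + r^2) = (3*a + r)/(-6*a + r)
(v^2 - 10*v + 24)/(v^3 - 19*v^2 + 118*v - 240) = (v - 4)/(v^2 - 13*v + 40)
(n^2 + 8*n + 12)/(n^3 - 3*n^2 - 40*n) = (n^2 + 8*n + 12)/(n*(n^2 - 3*n - 40))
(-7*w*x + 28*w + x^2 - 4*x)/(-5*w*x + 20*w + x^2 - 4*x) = (-7*w + x)/(-5*w + x)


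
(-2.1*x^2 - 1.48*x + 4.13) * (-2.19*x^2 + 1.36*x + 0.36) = 4.599*x^4 + 0.3852*x^3 - 11.8135*x^2 + 5.084*x + 1.4868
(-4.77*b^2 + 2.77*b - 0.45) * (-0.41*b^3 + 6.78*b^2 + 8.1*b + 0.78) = 1.9557*b^5 - 33.4763*b^4 - 19.6719*b^3 + 15.6654*b^2 - 1.4844*b - 0.351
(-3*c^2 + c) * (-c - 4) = 3*c^3 + 11*c^2 - 4*c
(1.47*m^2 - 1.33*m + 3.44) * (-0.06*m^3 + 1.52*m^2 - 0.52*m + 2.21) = -0.0882*m^5 + 2.3142*m^4 - 2.9924*m^3 + 9.1691*m^2 - 4.7281*m + 7.6024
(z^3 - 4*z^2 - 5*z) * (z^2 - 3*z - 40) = z^5 - 7*z^4 - 33*z^3 + 175*z^2 + 200*z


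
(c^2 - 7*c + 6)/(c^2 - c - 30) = (c - 1)/(c + 5)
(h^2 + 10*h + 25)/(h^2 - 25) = (h + 5)/(h - 5)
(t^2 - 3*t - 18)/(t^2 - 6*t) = (t + 3)/t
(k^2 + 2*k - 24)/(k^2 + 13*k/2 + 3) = 2*(k - 4)/(2*k + 1)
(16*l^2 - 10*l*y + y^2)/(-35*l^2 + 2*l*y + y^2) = (16*l^2 - 10*l*y + y^2)/(-35*l^2 + 2*l*y + y^2)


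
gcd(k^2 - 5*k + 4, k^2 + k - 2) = k - 1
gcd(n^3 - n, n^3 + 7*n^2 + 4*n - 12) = n - 1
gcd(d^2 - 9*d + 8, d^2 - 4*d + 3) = d - 1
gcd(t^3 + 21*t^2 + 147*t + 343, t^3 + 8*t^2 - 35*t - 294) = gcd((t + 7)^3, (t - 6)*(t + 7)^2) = t^2 + 14*t + 49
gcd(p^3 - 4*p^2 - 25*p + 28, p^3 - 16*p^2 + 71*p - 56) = p^2 - 8*p + 7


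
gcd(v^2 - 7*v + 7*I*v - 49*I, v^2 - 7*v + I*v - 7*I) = v - 7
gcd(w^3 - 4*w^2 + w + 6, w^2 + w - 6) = w - 2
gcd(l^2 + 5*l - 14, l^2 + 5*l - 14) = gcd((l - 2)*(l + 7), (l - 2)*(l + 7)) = l^2 + 5*l - 14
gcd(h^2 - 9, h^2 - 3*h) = h - 3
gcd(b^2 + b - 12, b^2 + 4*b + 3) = 1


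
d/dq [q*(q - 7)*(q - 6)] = 3*q^2 - 26*q + 42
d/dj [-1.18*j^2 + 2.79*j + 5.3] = 2.79 - 2.36*j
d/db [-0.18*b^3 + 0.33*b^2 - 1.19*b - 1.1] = -0.54*b^2 + 0.66*b - 1.19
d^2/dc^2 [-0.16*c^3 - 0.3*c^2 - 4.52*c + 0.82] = -0.96*c - 0.6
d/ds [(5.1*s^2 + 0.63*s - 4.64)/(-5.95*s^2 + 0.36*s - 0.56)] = (5.5845*s^2 - 60.928*s + 1.3176)/(35.4025*s^4 - 4.284*s^3 + 6.7936*s^2 - 0.4032*s + 0.3136)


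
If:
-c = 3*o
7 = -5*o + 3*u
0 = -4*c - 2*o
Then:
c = 0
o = 0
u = 7/3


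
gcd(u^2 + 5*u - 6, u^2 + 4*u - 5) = u - 1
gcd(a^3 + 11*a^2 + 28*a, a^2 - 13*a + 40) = 1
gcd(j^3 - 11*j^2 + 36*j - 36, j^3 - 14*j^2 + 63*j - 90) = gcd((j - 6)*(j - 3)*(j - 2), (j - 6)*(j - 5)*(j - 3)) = j^2 - 9*j + 18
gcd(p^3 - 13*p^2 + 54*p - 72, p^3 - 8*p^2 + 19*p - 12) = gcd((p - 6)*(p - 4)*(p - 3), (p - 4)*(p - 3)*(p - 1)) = p^2 - 7*p + 12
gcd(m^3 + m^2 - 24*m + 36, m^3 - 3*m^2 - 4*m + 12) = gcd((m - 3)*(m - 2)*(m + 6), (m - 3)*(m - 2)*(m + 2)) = m^2 - 5*m + 6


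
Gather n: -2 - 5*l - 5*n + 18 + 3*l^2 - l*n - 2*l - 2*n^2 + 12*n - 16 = 3*l^2 - 7*l - 2*n^2 + n*(7 - l)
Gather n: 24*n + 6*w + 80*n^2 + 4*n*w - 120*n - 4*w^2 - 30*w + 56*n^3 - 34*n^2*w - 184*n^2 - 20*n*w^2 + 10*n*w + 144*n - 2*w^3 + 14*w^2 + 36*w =56*n^3 + n^2*(-34*w - 104) + n*(-20*w^2 + 14*w + 48) - 2*w^3 + 10*w^2 + 12*w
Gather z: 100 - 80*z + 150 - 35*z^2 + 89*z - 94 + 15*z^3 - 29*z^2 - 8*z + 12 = 15*z^3 - 64*z^2 + z + 168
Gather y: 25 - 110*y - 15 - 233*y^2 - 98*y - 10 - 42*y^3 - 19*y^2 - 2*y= -42*y^3 - 252*y^2 - 210*y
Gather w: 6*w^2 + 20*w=6*w^2 + 20*w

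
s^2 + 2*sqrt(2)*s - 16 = (s - 2*sqrt(2))*(s + 4*sqrt(2))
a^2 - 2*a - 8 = (a - 4)*(a + 2)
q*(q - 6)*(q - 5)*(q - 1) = q^4 - 12*q^3 + 41*q^2 - 30*q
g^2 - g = g*(g - 1)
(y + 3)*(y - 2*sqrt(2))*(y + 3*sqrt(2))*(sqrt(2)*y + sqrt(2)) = sqrt(2)*y^4 + 2*y^3 + 4*sqrt(2)*y^3 - 9*sqrt(2)*y^2 + 8*y^2 - 48*sqrt(2)*y + 6*y - 36*sqrt(2)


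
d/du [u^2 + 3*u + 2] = 2*u + 3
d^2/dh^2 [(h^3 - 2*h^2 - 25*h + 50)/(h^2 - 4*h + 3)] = 8*(-5*h^3 + 33*h^2 - 87*h + 83)/(h^6 - 12*h^5 + 57*h^4 - 136*h^3 + 171*h^2 - 108*h + 27)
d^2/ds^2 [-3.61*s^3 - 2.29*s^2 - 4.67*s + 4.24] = -21.66*s - 4.58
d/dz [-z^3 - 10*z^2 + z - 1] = -3*z^2 - 20*z + 1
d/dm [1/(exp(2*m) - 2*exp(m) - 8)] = 2*(1 - exp(m))*exp(m)/(-exp(2*m) + 2*exp(m) + 8)^2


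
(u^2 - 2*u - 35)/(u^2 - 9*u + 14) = (u + 5)/(u - 2)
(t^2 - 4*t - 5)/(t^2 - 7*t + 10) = (t + 1)/(t - 2)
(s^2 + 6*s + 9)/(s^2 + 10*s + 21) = (s + 3)/(s + 7)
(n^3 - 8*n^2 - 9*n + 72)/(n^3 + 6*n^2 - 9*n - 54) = (n - 8)/(n + 6)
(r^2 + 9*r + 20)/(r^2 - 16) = (r + 5)/(r - 4)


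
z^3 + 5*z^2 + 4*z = z*(z + 1)*(z + 4)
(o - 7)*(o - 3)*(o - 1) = o^3 - 11*o^2 + 31*o - 21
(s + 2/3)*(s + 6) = s^2 + 20*s/3 + 4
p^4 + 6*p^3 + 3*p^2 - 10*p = p*(p - 1)*(p + 2)*(p + 5)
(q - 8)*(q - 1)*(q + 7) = q^3 - 2*q^2 - 55*q + 56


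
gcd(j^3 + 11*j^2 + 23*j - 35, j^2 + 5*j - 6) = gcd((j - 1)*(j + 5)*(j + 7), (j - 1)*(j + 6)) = j - 1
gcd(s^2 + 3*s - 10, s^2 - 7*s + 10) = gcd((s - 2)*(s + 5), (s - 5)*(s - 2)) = s - 2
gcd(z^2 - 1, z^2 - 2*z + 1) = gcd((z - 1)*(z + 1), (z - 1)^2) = z - 1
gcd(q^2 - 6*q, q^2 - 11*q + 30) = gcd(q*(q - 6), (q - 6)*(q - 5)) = q - 6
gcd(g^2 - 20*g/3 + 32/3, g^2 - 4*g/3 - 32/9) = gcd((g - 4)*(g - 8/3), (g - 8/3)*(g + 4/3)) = g - 8/3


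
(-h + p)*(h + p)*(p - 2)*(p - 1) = -h^2*p^2 + 3*h^2*p - 2*h^2 + p^4 - 3*p^3 + 2*p^2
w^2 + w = w*(w + 1)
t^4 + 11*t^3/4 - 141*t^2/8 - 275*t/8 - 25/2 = (t - 4)*(t + 1/2)*(t + 5/4)*(t + 5)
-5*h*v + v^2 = v*(-5*h + v)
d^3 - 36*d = d*(d - 6)*(d + 6)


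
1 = 1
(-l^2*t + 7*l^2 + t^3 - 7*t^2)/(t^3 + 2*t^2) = (-l^2*t + 7*l^2 + t^3 - 7*t^2)/(t^2*(t + 2))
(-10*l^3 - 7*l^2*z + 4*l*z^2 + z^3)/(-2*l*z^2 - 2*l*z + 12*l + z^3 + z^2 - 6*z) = (5*l^2 + 6*l*z + z^2)/(z^2 + z - 6)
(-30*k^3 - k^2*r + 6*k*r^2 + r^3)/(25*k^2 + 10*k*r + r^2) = (-6*k^2 + k*r + r^2)/(5*k + r)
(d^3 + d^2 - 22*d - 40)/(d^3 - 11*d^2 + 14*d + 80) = (d + 4)/(d - 8)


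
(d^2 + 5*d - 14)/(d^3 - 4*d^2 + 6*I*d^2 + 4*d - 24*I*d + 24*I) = (d + 7)/(d^2 + d*(-2 + 6*I) - 12*I)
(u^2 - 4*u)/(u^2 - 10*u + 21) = u*(u - 4)/(u^2 - 10*u + 21)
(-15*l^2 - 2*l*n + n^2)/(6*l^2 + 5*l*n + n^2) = (-5*l + n)/(2*l + n)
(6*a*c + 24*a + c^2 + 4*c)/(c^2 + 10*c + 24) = (6*a + c)/(c + 6)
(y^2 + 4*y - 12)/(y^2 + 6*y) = (y - 2)/y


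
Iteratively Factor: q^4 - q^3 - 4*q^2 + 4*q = (q - 1)*(q^3 - 4*q) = (q - 2)*(q - 1)*(q^2 + 2*q) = q*(q - 2)*(q - 1)*(q + 2)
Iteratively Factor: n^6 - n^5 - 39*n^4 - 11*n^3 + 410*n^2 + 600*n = (n)*(n^5 - n^4 - 39*n^3 - 11*n^2 + 410*n + 600) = n*(n - 5)*(n^4 + 4*n^3 - 19*n^2 - 106*n - 120) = n*(n - 5)*(n + 3)*(n^3 + n^2 - 22*n - 40) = n*(n - 5)*(n + 2)*(n + 3)*(n^2 - n - 20) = n*(n - 5)*(n + 2)*(n + 3)*(n + 4)*(n - 5)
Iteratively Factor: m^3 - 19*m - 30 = (m + 3)*(m^2 - 3*m - 10) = (m + 2)*(m + 3)*(m - 5)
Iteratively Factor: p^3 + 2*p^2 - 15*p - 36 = (p + 3)*(p^2 - p - 12) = (p + 3)^2*(p - 4)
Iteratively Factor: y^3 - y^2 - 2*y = (y - 2)*(y^2 + y) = y*(y - 2)*(y + 1)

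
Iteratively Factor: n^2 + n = (n)*(n + 1)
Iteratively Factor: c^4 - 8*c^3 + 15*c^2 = (c - 3)*(c^3 - 5*c^2) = (c - 5)*(c - 3)*(c^2) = c*(c - 5)*(c - 3)*(c)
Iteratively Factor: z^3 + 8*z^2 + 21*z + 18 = (z + 3)*(z^2 + 5*z + 6) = (z + 3)^2*(z + 2)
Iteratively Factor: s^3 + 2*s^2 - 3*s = (s + 3)*(s^2 - s) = s*(s + 3)*(s - 1)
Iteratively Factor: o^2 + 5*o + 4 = (o + 4)*(o + 1)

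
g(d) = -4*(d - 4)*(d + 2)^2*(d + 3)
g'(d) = -4*(d - 4)*(d + 2)^2 - 4*(d - 4)*(d + 3)*(2*d + 4) - 4*(d + 2)^2*(d + 3) = -16*d^3 - 36*d^2 + 96*d + 208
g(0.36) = 272.47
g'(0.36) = 237.15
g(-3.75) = -71.20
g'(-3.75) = 185.50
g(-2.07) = 0.11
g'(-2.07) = -3.06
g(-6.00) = -1920.00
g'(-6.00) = 1792.00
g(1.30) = 505.73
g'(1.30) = 236.81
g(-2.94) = 1.47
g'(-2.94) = 21.19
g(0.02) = 196.18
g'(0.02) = 209.91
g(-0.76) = 65.58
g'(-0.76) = 121.27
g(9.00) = -29040.00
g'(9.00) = -13508.00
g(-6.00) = -1920.00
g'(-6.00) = 1792.00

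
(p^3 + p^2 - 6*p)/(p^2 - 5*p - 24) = p*(p - 2)/(p - 8)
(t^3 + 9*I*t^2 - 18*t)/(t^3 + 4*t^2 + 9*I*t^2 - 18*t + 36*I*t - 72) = t/(t + 4)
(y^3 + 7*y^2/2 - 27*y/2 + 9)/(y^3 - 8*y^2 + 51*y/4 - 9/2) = 2*(y^2 + 5*y - 6)/(2*y^2 - 13*y + 6)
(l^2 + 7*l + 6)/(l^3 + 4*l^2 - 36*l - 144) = (l + 1)/(l^2 - 2*l - 24)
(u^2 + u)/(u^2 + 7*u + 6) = u/(u + 6)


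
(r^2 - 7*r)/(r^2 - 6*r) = (r - 7)/(r - 6)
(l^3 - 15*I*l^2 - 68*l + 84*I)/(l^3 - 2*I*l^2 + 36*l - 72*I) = (l - 7*I)/(l + 6*I)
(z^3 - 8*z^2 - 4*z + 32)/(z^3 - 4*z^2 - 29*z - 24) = (z^2 - 4)/(z^2 + 4*z + 3)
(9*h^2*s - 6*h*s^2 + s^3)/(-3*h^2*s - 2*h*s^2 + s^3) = (-3*h + s)/(h + s)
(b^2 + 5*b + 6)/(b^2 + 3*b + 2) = (b + 3)/(b + 1)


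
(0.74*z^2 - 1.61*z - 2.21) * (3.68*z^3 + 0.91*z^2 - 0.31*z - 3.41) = 2.7232*z^5 - 5.2514*z^4 - 9.8273*z^3 - 4.0354*z^2 + 6.1752*z + 7.5361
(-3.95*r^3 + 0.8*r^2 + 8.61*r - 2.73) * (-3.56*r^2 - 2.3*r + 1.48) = 14.062*r^5 + 6.237*r^4 - 38.3376*r^3 - 8.9002*r^2 + 19.0218*r - 4.0404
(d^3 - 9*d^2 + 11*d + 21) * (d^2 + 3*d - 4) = d^5 - 6*d^4 - 20*d^3 + 90*d^2 + 19*d - 84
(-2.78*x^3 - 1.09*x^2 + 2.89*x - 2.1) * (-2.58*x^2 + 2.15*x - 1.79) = 7.1724*x^5 - 3.1648*x^4 - 4.8235*x^3 + 13.5826*x^2 - 9.6881*x + 3.759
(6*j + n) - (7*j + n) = -j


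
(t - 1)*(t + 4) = t^2 + 3*t - 4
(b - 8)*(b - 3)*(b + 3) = b^3 - 8*b^2 - 9*b + 72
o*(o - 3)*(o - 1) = o^3 - 4*o^2 + 3*o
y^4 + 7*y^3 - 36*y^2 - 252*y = y*(y - 6)*(y + 6)*(y + 7)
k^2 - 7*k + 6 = (k - 6)*(k - 1)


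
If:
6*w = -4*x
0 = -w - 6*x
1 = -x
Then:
No Solution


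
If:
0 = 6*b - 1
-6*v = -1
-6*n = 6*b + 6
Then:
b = 1/6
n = -7/6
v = 1/6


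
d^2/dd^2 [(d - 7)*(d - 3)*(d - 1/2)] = 6*d - 21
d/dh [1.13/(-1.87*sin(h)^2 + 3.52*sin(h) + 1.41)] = (4.2262*sin(h) - 3.9776)*cos(h)/(-1.87*sin(h)^2 + 3.52*sin(h) + 1.41)^2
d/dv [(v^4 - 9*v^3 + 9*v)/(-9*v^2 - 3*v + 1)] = (-18*v^5 + 72*v^4 + 58*v^3 + 54*v^2 + 9)/(81*v^4 + 54*v^3 - 9*v^2 - 6*v + 1)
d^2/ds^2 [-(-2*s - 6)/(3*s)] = 4/s^3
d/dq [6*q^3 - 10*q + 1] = 18*q^2 - 10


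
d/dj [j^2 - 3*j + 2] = 2*j - 3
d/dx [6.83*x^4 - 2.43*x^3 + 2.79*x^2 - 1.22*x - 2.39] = 27.32*x^3 - 7.29*x^2 + 5.58*x - 1.22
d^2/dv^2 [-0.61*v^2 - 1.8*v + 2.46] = -1.22000000000000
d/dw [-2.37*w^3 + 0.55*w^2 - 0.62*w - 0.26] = -7.11*w^2 + 1.1*w - 0.62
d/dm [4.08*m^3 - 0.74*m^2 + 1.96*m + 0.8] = 12.24*m^2 - 1.48*m + 1.96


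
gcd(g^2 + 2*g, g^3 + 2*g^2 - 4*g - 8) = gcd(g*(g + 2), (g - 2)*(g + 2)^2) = g + 2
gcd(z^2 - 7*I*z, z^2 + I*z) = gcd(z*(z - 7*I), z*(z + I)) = z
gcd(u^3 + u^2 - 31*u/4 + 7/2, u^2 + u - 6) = u - 2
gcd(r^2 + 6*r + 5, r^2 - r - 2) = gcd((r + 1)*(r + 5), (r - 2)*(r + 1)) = r + 1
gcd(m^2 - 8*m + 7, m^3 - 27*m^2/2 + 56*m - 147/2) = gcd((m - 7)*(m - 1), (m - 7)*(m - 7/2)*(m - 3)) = m - 7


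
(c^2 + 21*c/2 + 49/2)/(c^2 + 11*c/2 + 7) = (c + 7)/(c + 2)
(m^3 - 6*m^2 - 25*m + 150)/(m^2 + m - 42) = (m^2 - 25)/(m + 7)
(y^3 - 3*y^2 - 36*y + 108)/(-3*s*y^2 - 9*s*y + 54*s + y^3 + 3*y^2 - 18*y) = (y - 6)/(-3*s + y)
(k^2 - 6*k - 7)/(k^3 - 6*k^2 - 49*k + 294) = (k + 1)/(k^2 + k - 42)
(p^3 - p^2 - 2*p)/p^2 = p - 1 - 2/p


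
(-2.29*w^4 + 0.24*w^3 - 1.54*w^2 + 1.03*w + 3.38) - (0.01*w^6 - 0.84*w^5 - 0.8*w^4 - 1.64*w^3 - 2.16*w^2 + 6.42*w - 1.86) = -0.01*w^6 + 0.84*w^5 - 1.49*w^4 + 1.88*w^3 + 0.62*w^2 - 5.39*w + 5.24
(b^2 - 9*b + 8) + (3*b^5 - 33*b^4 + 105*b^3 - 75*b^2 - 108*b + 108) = 3*b^5 - 33*b^4 + 105*b^3 - 74*b^2 - 117*b + 116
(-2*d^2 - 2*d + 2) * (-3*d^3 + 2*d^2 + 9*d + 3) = 6*d^5 + 2*d^4 - 28*d^3 - 20*d^2 + 12*d + 6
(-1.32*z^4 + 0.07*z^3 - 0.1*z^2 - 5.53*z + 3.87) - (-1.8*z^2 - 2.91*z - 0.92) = -1.32*z^4 + 0.07*z^3 + 1.7*z^2 - 2.62*z + 4.79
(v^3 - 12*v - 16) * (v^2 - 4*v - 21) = v^5 - 4*v^4 - 33*v^3 + 32*v^2 + 316*v + 336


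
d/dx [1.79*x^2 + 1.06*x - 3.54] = 3.58*x + 1.06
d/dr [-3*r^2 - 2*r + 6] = -6*r - 2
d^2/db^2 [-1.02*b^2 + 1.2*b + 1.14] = -2.04000000000000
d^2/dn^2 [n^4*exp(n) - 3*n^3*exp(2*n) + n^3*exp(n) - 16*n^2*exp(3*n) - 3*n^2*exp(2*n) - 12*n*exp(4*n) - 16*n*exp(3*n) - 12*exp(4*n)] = (n^4 - 12*n^3*exp(n) + 9*n^3 - 144*n^2*exp(2*n) - 48*n^2*exp(n) + 18*n^2 - 192*n*exp(3*n) - 336*n*exp(2*n) - 42*n*exp(n) + 6*n - 288*exp(3*n) - 128*exp(2*n) - 6*exp(n))*exp(n)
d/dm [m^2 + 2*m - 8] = 2*m + 2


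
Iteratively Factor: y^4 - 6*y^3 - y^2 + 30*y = (y - 5)*(y^3 - y^2 - 6*y) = (y - 5)*(y + 2)*(y^2 - 3*y) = y*(y - 5)*(y + 2)*(y - 3)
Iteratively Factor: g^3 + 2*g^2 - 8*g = (g)*(g^2 + 2*g - 8) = g*(g + 4)*(g - 2)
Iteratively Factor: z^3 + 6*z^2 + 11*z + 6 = (z + 2)*(z^2 + 4*z + 3) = (z + 2)*(z + 3)*(z + 1)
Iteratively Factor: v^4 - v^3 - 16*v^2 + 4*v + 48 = (v - 4)*(v^3 + 3*v^2 - 4*v - 12) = (v - 4)*(v + 2)*(v^2 + v - 6) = (v - 4)*(v - 2)*(v + 2)*(v + 3)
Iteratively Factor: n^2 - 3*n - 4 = (n + 1)*(n - 4)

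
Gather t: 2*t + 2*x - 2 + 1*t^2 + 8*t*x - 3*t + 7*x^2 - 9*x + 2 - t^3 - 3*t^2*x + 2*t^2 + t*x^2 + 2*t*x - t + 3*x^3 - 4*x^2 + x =-t^3 + t^2*(3 - 3*x) + t*(x^2 + 10*x - 2) + 3*x^3 + 3*x^2 - 6*x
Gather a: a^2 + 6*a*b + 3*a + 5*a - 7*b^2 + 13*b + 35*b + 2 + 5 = a^2 + a*(6*b + 8) - 7*b^2 + 48*b + 7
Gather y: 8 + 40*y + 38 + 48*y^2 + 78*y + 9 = 48*y^2 + 118*y + 55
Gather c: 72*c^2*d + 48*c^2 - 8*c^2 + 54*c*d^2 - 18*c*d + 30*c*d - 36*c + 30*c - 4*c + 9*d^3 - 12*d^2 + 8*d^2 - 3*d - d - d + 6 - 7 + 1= c^2*(72*d + 40) + c*(54*d^2 + 12*d - 10) + 9*d^3 - 4*d^2 - 5*d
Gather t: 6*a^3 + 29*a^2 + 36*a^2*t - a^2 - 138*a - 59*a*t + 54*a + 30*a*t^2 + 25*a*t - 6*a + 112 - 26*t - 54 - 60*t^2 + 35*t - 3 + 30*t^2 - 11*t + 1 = 6*a^3 + 28*a^2 - 90*a + t^2*(30*a - 30) + t*(36*a^2 - 34*a - 2) + 56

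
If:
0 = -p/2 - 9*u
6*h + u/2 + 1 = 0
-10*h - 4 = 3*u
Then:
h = -1/13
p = 252/13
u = -14/13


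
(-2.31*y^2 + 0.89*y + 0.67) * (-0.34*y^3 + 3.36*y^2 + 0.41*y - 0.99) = 0.7854*y^5 - 8.0642*y^4 + 1.8155*y^3 + 4.903*y^2 - 0.6064*y - 0.6633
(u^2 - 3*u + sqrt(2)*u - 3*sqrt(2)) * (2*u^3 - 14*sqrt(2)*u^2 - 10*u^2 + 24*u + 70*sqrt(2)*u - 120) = 2*u^5 - 12*sqrt(2)*u^4 - 16*u^4 + 26*u^3 + 96*sqrt(2)*u^3 - 156*sqrt(2)*u^2 + 32*u^2 - 192*sqrt(2)*u - 60*u + 360*sqrt(2)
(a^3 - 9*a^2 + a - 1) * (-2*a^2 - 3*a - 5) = -2*a^5 + 15*a^4 + 20*a^3 + 44*a^2 - 2*a + 5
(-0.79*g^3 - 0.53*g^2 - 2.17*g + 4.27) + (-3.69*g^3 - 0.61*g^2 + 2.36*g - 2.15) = -4.48*g^3 - 1.14*g^2 + 0.19*g + 2.12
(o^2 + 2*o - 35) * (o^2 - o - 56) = o^4 + o^3 - 93*o^2 - 77*o + 1960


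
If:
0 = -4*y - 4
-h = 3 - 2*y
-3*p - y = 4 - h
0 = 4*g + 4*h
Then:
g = 5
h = -5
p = -8/3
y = -1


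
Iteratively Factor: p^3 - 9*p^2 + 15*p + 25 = (p - 5)*(p^2 - 4*p - 5) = (p - 5)*(p + 1)*(p - 5)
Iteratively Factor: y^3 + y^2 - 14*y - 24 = (y + 3)*(y^2 - 2*y - 8) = (y + 2)*(y + 3)*(y - 4)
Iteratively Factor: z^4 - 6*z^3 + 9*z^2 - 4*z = (z - 4)*(z^3 - 2*z^2 + z) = (z - 4)*(z - 1)*(z^2 - z) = z*(z - 4)*(z - 1)*(z - 1)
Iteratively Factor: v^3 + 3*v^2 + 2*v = (v + 2)*(v^2 + v) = (v + 1)*(v + 2)*(v)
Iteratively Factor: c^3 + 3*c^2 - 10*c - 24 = (c + 2)*(c^2 + c - 12) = (c - 3)*(c + 2)*(c + 4)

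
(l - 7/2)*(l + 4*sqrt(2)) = l^2 - 7*l/2 + 4*sqrt(2)*l - 14*sqrt(2)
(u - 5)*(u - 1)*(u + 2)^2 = u^4 - 2*u^3 - 15*u^2 - 4*u + 20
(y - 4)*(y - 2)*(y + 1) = y^3 - 5*y^2 + 2*y + 8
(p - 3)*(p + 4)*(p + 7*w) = p^3 + 7*p^2*w + p^2 + 7*p*w - 12*p - 84*w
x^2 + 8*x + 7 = (x + 1)*(x + 7)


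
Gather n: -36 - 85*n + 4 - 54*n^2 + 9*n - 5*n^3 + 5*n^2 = -5*n^3 - 49*n^2 - 76*n - 32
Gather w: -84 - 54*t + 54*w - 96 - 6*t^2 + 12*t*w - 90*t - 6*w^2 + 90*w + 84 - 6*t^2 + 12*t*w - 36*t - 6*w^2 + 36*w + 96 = -12*t^2 - 180*t - 12*w^2 + w*(24*t + 180)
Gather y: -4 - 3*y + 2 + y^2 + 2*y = y^2 - y - 2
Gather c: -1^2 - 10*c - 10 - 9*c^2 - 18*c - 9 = -9*c^2 - 28*c - 20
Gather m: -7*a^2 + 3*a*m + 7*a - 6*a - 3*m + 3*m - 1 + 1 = -7*a^2 + 3*a*m + a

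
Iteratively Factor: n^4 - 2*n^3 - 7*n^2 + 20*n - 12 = (n - 2)*(n^3 - 7*n + 6) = (n - 2)^2*(n^2 + 2*n - 3) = (n - 2)^2*(n - 1)*(n + 3)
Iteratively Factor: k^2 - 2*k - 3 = (k + 1)*(k - 3)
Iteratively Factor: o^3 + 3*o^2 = (o)*(o^2 + 3*o) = o*(o + 3)*(o)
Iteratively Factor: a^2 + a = (a + 1)*(a)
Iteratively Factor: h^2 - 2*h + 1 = (h - 1)*(h - 1)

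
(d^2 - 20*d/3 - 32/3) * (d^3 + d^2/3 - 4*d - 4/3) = d^5 - 19*d^4/3 - 152*d^3/9 + 196*d^2/9 + 464*d/9 + 128/9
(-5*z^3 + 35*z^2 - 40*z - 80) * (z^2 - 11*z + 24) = -5*z^5 + 90*z^4 - 545*z^3 + 1200*z^2 - 80*z - 1920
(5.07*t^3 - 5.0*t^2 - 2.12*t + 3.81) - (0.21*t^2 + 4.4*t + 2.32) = 5.07*t^3 - 5.21*t^2 - 6.52*t + 1.49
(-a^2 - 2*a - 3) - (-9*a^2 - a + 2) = 8*a^2 - a - 5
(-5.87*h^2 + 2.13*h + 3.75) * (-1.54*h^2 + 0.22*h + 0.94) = 9.0398*h^4 - 4.5716*h^3 - 10.8242*h^2 + 2.8272*h + 3.525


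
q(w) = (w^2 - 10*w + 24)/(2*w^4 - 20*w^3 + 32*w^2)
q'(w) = (2*w - 10)/(2*w^4 - 20*w^3 + 32*w^2) + (w^2 - 10*w + 24)*(-8*w^3 + 60*w^2 - 64*w)/(2*w^4 - 20*w^3 + 32*w^2)^2 = (-w^4 + 20*w^3 - 148*w^2 + 440*w - 384)/(w^3*(w^4 - 20*w^3 + 132*w^2 - 320*w + 256))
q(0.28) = 10.22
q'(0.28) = -70.27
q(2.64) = -0.10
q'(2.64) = 0.30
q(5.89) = 0.00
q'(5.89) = -0.00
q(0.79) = 1.54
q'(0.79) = -3.18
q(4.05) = 0.00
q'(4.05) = 0.01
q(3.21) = -0.02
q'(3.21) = 0.05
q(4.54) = 0.00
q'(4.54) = 0.00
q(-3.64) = 0.04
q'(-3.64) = 0.02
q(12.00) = 0.00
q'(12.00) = 0.00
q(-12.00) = 0.00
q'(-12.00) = 0.00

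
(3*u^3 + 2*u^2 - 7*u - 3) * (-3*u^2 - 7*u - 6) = -9*u^5 - 27*u^4 - 11*u^3 + 46*u^2 + 63*u + 18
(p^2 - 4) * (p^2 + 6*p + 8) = p^4 + 6*p^3 + 4*p^2 - 24*p - 32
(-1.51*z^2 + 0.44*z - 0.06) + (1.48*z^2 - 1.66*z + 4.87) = -0.03*z^2 - 1.22*z + 4.81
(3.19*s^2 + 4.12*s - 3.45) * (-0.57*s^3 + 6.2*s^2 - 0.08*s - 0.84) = -1.8183*s^5 + 17.4296*s^4 + 27.2553*s^3 - 24.3992*s^2 - 3.1848*s + 2.898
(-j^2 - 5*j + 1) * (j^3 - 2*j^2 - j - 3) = -j^5 - 3*j^4 + 12*j^3 + 6*j^2 + 14*j - 3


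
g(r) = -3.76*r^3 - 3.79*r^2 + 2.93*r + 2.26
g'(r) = -11.28*r^2 - 7.58*r + 2.93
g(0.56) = 2.05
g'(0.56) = -4.85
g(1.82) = -27.63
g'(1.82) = -48.23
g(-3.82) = 145.36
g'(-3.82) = -132.72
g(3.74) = -236.49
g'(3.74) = -183.20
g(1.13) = -4.69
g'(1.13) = -20.04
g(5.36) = -669.93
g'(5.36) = -361.77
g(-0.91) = -0.71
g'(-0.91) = 0.49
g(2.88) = -110.56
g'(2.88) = -112.46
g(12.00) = -7005.62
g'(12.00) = -1712.35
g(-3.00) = 60.88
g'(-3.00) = -75.85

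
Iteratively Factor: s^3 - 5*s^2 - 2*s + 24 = (s + 2)*(s^2 - 7*s + 12) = (s - 4)*(s + 2)*(s - 3)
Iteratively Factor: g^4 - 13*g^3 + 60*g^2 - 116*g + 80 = (g - 2)*(g^3 - 11*g^2 + 38*g - 40) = (g - 5)*(g - 2)*(g^2 - 6*g + 8) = (g - 5)*(g - 2)^2*(g - 4)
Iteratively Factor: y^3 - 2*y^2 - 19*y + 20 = (y + 4)*(y^2 - 6*y + 5) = (y - 1)*(y + 4)*(y - 5)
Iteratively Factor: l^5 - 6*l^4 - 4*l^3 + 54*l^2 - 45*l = (l - 3)*(l^4 - 3*l^3 - 13*l^2 + 15*l) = (l - 5)*(l - 3)*(l^3 + 2*l^2 - 3*l) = (l - 5)*(l - 3)*(l + 3)*(l^2 - l) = l*(l - 5)*(l - 3)*(l + 3)*(l - 1)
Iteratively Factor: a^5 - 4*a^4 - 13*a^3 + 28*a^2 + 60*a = (a + 2)*(a^4 - 6*a^3 - a^2 + 30*a) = (a - 5)*(a + 2)*(a^3 - a^2 - 6*a) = (a - 5)*(a + 2)^2*(a^2 - 3*a) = a*(a - 5)*(a + 2)^2*(a - 3)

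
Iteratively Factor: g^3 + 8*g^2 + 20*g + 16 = (g + 2)*(g^2 + 6*g + 8) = (g + 2)*(g + 4)*(g + 2)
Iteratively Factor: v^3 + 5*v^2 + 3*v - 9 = (v + 3)*(v^2 + 2*v - 3) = (v + 3)^2*(v - 1)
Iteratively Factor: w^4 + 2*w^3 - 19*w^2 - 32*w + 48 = (w - 4)*(w^3 + 6*w^2 + 5*w - 12) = (w - 4)*(w - 1)*(w^2 + 7*w + 12) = (w - 4)*(w - 1)*(w + 4)*(w + 3)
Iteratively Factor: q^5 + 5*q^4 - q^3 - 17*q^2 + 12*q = (q)*(q^4 + 5*q^3 - q^2 - 17*q + 12) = q*(q + 3)*(q^3 + 2*q^2 - 7*q + 4) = q*(q - 1)*(q + 3)*(q^2 + 3*q - 4) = q*(q - 1)^2*(q + 3)*(q + 4)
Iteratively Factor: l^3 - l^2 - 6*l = (l + 2)*(l^2 - 3*l) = (l - 3)*(l + 2)*(l)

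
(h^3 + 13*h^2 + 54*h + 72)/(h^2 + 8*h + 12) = (h^2 + 7*h + 12)/(h + 2)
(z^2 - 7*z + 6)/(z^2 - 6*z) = (z - 1)/z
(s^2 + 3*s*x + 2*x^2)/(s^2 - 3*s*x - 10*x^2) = (-s - x)/(-s + 5*x)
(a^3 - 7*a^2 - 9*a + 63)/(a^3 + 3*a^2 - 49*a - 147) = (a - 3)/(a + 7)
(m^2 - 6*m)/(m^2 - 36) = m/(m + 6)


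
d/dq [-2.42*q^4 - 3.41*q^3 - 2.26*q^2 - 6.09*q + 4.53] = -9.68*q^3 - 10.23*q^2 - 4.52*q - 6.09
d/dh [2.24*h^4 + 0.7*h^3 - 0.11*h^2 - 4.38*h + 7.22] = 8.96*h^3 + 2.1*h^2 - 0.22*h - 4.38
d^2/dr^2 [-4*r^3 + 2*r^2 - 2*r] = 4 - 24*r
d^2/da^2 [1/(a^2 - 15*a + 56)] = 2*(-a^2 + 15*a + (2*a - 15)^2 - 56)/(a^2 - 15*a + 56)^3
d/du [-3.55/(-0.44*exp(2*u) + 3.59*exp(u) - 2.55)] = (12.7445 - 3.124*exp(u))*exp(u)/(0.44*exp(2*u) - 3.59*exp(u) + 2.55)^2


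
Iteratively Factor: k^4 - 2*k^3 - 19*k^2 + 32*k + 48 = (k + 4)*(k^3 - 6*k^2 + 5*k + 12) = (k - 3)*(k + 4)*(k^2 - 3*k - 4) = (k - 3)*(k + 1)*(k + 4)*(k - 4)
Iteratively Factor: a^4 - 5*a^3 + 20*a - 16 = (a - 4)*(a^3 - a^2 - 4*a + 4) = (a - 4)*(a + 2)*(a^2 - 3*a + 2) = (a - 4)*(a - 2)*(a + 2)*(a - 1)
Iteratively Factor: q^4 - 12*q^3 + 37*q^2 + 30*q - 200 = (q - 4)*(q^3 - 8*q^2 + 5*q + 50) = (q - 5)*(q - 4)*(q^2 - 3*q - 10) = (q - 5)*(q - 4)*(q + 2)*(q - 5)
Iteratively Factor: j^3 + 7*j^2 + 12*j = (j + 4)*(j^2 + 3*j) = (j + 3)*(j + 4)*(j)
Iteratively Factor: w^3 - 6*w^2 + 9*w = (w)*(w^2 - 6*w + 9) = w*(w - 3)*(w - 3)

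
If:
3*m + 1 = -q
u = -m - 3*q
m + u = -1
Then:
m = -4/9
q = 1/3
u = -5/9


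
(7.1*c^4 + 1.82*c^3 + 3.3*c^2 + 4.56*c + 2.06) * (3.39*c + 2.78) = 24.069*c^5 + 25.9078*c^4 + 16.2466*c^3 + 24.6324*c^2 + 19.6602*c + 5.7268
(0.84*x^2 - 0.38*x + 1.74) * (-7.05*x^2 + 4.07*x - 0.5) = -5.922*x^4 + 6.0978*x^3 - 14.2336*x^2 + 7.2718*x - 0.87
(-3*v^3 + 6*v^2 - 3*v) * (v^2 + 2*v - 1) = -3*v^5 + 12*v^3 - 12*v^2 + 3*v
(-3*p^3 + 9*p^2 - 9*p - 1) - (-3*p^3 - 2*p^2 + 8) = 11*p^2 - 9*p - 9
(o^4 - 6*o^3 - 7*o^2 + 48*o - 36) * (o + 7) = o^5 + o^4 - 49*o^3 - o^2 + 300*o - 252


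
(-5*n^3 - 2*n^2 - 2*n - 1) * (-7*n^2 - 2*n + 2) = 35*n^5 + 24*n^4 + 8*n^3 + 7*n^2 - 2*n - 2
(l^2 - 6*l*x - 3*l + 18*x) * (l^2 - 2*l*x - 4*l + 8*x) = l^4 - 8*l^3*x - 7*l^3 + 12*l^2*x^2 + 56*l^2*x + 12*l^2 - 84*l*x^2 - 96*l*x + 144*x^2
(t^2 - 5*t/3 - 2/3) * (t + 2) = t^3 + t^2/3 - 4*t - 4/3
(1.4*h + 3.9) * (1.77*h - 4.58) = 2.478*h^2 + 0.491*h - 17.862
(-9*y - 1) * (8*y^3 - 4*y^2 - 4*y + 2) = -72*y^4 + 28*y^3 + 40*y^2 - 14*y - 2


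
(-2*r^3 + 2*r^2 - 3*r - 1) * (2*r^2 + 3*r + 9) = -4*r^5 - 2*r^4 - 18*r^3 + 7*r^2 - 30*r - 9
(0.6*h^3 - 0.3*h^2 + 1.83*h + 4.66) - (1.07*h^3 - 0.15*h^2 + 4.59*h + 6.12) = -0.47*h^3 - 0.15*h^2 - 2.76*h - 1.46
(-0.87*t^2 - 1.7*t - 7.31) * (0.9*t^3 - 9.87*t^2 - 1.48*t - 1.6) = -0.783*t^5 + 7.0569*t^4 + 11.4876*t^3 + 76.0577*t^2 + 13.5388*t + 11.696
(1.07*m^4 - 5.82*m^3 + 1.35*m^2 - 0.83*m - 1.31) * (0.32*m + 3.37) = 0.3424*m^5 + 1.7435*m^4 - 19.1814*m^3 + 4.2839*m^2 - 3.2163*m - 4.4147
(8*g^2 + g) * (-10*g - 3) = -80*g^3 - 34*g^2 - 3*g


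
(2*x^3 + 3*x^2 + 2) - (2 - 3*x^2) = 2*x^3 + 6*x^2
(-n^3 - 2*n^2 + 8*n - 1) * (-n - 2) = n^4 + 4*n^3 - 4*n^2 - 15*n + 2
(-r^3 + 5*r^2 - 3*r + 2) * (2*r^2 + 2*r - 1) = -2*r^5 + 8*r^4 + 5*r^3 - 7*r^2 + 7*r - 2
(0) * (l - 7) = 0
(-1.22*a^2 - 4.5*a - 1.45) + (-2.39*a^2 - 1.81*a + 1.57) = -3.61*a^2 - 6.31*a + 0.12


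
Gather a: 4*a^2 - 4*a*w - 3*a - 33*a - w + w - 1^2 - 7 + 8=4*a^2 + a*(-4*w - 36)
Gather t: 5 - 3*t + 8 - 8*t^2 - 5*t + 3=-8*t^2 - 8*t + 16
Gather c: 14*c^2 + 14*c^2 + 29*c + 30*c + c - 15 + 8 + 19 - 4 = 28*c^2 + 60*c + 8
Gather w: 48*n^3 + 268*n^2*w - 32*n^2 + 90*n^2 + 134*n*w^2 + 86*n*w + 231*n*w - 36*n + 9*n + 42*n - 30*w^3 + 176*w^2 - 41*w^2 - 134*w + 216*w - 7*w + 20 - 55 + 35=48*n^3 + 58*n^2 + 15*n - 30*w^3 + w^2*(134*n + 135) + w*(268*n^2 + 317*n + 75)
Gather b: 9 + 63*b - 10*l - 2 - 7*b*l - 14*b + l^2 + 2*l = b*(49 - 7*l) + l^2 - 8*l + 7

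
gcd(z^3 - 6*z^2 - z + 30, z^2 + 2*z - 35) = z - 5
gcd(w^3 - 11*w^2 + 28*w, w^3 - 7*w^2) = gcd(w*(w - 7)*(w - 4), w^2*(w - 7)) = w^2 - 7*w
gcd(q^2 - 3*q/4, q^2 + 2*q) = q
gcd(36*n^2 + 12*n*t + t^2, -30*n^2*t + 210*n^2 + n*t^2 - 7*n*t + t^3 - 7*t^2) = 6*n + t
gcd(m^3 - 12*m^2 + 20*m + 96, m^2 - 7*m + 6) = m - 6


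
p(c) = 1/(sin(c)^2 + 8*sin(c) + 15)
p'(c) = (-2*sin(c)*cos(c) - 8*cos(c))/(sin(c)^2 + 8*sin(c) + 15)^2 = -2*(sin(c) + 4)*cos(c)/(sin(c)^2 + 8*sin(c) + 15)^2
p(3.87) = 0.10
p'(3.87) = 0.05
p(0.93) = 0.05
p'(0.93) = -0.01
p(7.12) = 0.05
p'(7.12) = -0.01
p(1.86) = 0.04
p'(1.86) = 0.01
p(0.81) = 0.05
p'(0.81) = -0.01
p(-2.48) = 0.10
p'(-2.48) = 0.05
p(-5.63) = 0.05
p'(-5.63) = -0.02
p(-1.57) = 0.12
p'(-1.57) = -0.00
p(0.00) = 0.07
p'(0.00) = -0.04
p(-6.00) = 0.06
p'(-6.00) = -0.03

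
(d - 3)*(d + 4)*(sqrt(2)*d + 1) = sqrt(2)*d^3 + d^2 + sqrt(2)*d^2 - 12*sqrt(2)*d + d - 12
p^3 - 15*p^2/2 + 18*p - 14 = (p - 7/2)*(p - 2)^2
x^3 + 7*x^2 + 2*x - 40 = (x - 2)*(x + 4)*(x + 5)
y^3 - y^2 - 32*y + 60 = (y - 5)*(y - 2)*(y + 6)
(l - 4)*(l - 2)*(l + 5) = l^3 - l^2 - 22*l + 40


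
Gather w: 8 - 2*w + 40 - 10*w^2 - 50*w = -10*w^2 - 52*w + 48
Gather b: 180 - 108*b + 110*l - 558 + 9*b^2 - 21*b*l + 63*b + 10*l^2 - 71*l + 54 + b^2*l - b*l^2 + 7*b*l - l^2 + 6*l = b^2*(l + 9) + b*(-l^2 - 14*l - 45) + 9*l^2 + 45*l - 324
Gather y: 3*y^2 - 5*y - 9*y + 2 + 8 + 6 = 3*y^2 - 14*y + 16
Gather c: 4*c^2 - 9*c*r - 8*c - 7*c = 4*c^2 + c*(-9*r - 15)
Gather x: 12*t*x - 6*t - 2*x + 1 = -6*t + x*(12*t - 2) + 1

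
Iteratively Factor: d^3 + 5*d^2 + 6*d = (d)*(d^2 + 5*d + 6) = d*(d + 2)*(d + 3)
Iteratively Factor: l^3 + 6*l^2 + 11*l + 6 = (l + 2)*(l^2 + 4*l + 3) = (l + 1)*(l + 2)*(l + 3)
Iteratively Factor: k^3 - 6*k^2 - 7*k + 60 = (k + 3)*(k^2 - 9*k + 20) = (k - 5)*(k + 3)*(k - 4)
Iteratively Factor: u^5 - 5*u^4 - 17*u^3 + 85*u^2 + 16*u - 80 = (u - 1)*(u^4 - 4*u^3 - 21*u^2 + 64*u + 80) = (u - 1)*(u + 1)*(u^3 - 5*u^2 - 16*u + 80) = (u - 4)*(u - 1)*(u + 1)*(u^2 - u - 20) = (u - 5)*(u - 4)*(u - 1)*(u + 1)*(u + 4)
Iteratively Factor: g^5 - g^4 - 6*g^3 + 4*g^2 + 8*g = (g - 2)*(g^4 + g^3 - 4*g^2 - 4*g) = (g - 2)^2*(g^3 + 3*g^2 + 2*g) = (g - 2)^2*(g + 2)*(g^2 + g) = (g - 2)^2*(g + 1)*(g + 2)*(g)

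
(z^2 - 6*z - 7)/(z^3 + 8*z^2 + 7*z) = (z - 7)/(z*(z + 7))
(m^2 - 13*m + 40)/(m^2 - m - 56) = (m - 5)/(m + 7)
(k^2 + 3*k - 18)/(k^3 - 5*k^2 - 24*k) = (-k^2 - 3*k + 18)/(k*(-k^2 + 5*k + 24))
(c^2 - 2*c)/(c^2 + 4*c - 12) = c/(c + 6)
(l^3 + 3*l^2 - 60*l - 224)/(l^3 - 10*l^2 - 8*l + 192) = (l + 7)/(l - 6)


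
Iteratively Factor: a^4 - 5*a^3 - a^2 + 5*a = (a)*(a^3 - 5*a^2 - a + 5) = a*(a - 1)*(a^2 - 4*a - 5) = a*(a - 1)*(a + 1)*(a - 5)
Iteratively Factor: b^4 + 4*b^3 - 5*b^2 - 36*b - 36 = (b + 2)*(b^3 + 2*b^2 - 9*b - 18) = (b - 3)*(b + 2)*(b^2 + 5*b + 6) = (b - 3)*(b + 2)^2*(b + 3)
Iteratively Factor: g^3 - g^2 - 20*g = (g)*(g^2 - g - 20) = g*(g + 4)*(g - 5)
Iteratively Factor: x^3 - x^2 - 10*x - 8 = (x - 4)*(x^2 + 3*x + 2) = (x - 4)*(x + 2)*(x + 1)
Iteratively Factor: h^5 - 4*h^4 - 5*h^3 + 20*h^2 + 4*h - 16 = (h + 2)*(h^4 - 6*h^3 + 7*h^2 + 6*h - 8) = (h - 1)*(h + 2)*(h^3 - 5*h^2 + 2*h + 8) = (h - 2)*(h - 1)*(h + 2)*(h^2 - 3*h - 4) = (h - 2)*(h - 1)*(h + 1)*(h + 2)*(h - 4)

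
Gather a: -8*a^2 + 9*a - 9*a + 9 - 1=8 - 8*a^2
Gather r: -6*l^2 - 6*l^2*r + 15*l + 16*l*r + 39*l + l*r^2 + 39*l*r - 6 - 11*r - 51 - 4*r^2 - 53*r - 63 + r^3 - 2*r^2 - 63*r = -6*l^2 + 54*l + r^3 + r^2*(l - 6) + r*(-6*l^2 + 55*l - 127) - 120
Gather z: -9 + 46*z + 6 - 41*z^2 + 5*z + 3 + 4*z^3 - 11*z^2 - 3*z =4*z^3 - 52*z^2 + 48*z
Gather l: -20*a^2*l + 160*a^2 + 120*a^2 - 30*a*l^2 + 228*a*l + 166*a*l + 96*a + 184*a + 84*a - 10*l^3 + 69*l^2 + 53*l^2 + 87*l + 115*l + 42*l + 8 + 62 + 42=280*a^2 + 364*a - 10*l^3 + l^2*(122 - 30*a) + l*(-20*a^2 + 394*a + 244) + 112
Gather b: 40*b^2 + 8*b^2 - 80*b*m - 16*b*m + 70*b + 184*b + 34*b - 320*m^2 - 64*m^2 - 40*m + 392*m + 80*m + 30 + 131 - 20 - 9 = 48*b^2 + b*(288 - 96*m) - 384*m^2 + 432*m + 132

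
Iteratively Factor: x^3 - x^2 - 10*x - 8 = (x - 4)*(x^2 + 3*x + 2) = (x - 4)*(x + 1)*(x + 2)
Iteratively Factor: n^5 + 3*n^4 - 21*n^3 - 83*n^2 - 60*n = (n - 5)*(n^4 + 8*n^3 + 19*n^2 + 12*n) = n*(n - 5)*(n^3 + 8*n^2 + 19*n + 12) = n*(n - 5)*(n + 1)*(n^2 + 7*n + 12) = n*(n - 5)*(n + 1)*(n + 4)*(n + 3)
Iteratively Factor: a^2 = (a)*(a)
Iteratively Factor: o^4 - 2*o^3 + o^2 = (o)*(o^3 - 2*o^2 + o) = o^2*(o^2 - 2*o + 1) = o^2*(o - 1)*(o - 1)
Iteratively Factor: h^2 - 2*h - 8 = (h - 4)*(h + 2)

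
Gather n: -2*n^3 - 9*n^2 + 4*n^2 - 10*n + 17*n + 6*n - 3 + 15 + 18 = -2*n^3 - 5*n^2 + 13*n + 30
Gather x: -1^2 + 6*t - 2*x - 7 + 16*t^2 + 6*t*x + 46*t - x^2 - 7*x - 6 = 16*t^2 + 52*t - x^2 + x*(6*t - 9) - 14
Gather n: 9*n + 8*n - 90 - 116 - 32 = 17*n - 238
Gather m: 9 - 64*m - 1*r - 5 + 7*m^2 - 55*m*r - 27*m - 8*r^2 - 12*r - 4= 7*m^2 + m*(-55*r - 91) - 8*r^2 - 13*r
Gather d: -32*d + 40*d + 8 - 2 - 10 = 8*d - 4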